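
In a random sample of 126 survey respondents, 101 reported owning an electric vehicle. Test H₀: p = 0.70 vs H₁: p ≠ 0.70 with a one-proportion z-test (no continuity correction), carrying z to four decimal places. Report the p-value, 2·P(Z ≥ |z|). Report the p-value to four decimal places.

With x = 101 successes in n = 126, p̂ = 0.80159.
Null standard error: √(0.70·0.30/126) = √0.001666667 = 0.040825.
z = (p̂ − p₀)/SE = (101/126 − 0.70)/0.040825 ≈ 2.4884.
From the standard normal, 2·P(Z ≥ |z|) = 0.0128.

p-value = 0.0128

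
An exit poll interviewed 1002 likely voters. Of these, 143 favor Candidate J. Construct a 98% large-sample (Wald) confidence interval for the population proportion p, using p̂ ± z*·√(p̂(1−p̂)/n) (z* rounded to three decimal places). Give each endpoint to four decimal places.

(0.1170, 0.1684)

The sample proportion is 143/1002 = 0.14271.
SE = √(p̂(1−p̂)/n) = √(0.122347/1002) = 0.011050.
The 98% critical value is z* = 2.326.
Margin = 2.326·0.011050 = 0.02570.
Interval: 0.14271 ± 0.02570 → (0.1170, 0.1684).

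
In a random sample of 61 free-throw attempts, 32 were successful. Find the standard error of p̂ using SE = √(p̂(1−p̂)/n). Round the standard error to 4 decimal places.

SE = 0.0639

Sample proportion p̂ = 32/61 = 0.52459.
p̂(1−p̂) = 0.249395.
SE = √(0.249395/61) = √0.004088443 = 0.0639.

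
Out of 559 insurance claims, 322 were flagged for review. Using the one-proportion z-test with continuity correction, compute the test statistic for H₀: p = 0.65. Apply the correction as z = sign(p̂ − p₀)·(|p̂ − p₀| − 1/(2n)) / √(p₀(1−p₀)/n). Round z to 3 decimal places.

p̂ = 322/559 = 0.57603. p̂ − p₀ = -0.073971.
1/(2n) = 0.000894.
Corrected numerator: |-0.073971| − 0.000894 = 0.073077.
Under H₀, SE = √(p₀(1−p₀)/n) = √(0.65·0.35/559) = √0.000406977 = 0.020174.
z = (−)0.073077/0.020174 = -3.622.

z = -3.622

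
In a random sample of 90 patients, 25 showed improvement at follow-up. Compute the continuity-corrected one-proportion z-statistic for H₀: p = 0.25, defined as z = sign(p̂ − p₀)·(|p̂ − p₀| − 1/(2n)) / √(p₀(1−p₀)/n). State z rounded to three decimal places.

With x = 25 successes in n = 90, p̂ = 0.27778. p̂ − p₀ = 0.027778.
Continuity correction 1/(2n) = 1/180 = 0.005556.
Corrected numerator: |0.027778| − 0.005556 = 0.022222.
Null standard error: √(0.25·0.75/90) = √0.002083333 = 0.045644.
z = (+)0.022222/0.045644 = 0.487.

z = 0.487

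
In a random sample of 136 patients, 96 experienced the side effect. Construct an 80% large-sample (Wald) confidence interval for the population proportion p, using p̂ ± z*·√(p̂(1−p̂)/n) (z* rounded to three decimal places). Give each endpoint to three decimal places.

p̂ = 96/136 = 0.70588.
Standard error of p̂: √(0.207612/136) = √0.001526562 = 0.039071.
For 80% confidence, z* = 1.282.
Margin = 1.282·0.039071 = 0.05009.
Interval: 0.70588 ± 0.05009 → (0.656, 0.756).

(0.656, 0.756)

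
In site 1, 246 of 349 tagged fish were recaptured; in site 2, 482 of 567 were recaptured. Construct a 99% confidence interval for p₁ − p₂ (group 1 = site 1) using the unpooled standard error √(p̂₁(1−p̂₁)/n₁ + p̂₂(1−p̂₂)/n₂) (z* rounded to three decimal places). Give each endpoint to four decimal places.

p̂₁ = 0.70487, p̂₂ = 0.85009, so the observed difference is -0.14522.
SE = √(0.000596068 + 0.000224759) = √0.000820827 = 0.028650.
The 99% critical value is z* = 2.576. Margin = 2.576·0.028650 = 0.07380.
Interval: -0.14522 ± 0.07380 → (-0.2190, -0.0714).

(-0.2190, -0.0714)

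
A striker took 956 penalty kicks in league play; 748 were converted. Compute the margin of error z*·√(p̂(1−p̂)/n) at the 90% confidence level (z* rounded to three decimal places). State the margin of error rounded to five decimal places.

ME = 0.02195

Sample proportion p̂ = 748/956 = 0.78243.
SE = √(p̂(1−p̂)/n) = √(0.170235/956) = 0.013344.
For 90% confidence, z* = 1.645.
ME = 1.645·0.013344 = 0.02195.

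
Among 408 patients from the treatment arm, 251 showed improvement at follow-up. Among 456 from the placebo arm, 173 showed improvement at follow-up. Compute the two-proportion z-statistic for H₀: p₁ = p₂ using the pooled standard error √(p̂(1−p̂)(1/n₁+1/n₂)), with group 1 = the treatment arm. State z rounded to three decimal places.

Sample proportions: p̂₁ = 251/408 = 0.61520 and p̂₂ = 173/456 = 0.37939.
Pooling: p̂ = 424/864 = 0.49074.
Pooled SE = √[0.2499143·0.00464396] ≈ 0.034067.
z = 0.23581/0.034067 = 6.922.

z = 6.922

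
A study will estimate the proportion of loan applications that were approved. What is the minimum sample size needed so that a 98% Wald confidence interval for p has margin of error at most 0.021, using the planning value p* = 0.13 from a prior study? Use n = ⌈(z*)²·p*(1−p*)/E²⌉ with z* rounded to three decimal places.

For 98% confidence, z* = 2.326.
p*(1−p*) = 0.1131.
Required n before rounding: 5.410276 × 0.1131 / 0.021² = 1387.533.
⌈1387.533⌉ = 1388.

n = 1388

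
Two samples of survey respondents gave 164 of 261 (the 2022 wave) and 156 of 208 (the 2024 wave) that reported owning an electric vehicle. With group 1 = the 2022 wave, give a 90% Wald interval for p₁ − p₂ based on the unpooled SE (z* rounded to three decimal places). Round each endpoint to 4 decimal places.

p̂₁ = 0.62835, p̂₂ = 0.75000, so the observed difference is -0.12165.
SE = √(0.000894734 + 0.000901442) = √0.001796176 = 0.042381.
For 90% confidence, z* = 1.645. Margin = 1.645·0.042381 = 0.06972.
CI: -0.12165 ± 0.06972 = (-0.1914, -0.0519).

(-0.1914, -0.0519)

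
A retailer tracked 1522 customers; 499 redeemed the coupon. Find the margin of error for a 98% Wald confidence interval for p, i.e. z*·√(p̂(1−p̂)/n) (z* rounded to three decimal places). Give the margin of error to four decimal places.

ME = 0.0280

With x = 499 successes in n = 1522, p̂ = 0.32786.
Standard error of p̂: √(0.220367/1522) = √0.000144788 = 0.012033.
z* = 2.326 at the 98% level.
Margin of error = z*·SE = 2.326 × 0.012033 = 0.0280.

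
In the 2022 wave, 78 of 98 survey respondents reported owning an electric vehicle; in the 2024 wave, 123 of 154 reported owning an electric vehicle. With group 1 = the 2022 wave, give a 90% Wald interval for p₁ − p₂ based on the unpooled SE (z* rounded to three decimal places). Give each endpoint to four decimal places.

(-0.0883, 0.0827)

p̂₁ = 0.79592, p̂₂ = 0.79870, so the observed difference is -0.00278.
SE = √(0.001657473 + 0.001044010) = √0.002701483 = 0.051976.
The 90% critical value is z* = 1.645. Margin = 1.645·0.051976 = 0.08550.
So the interval runs from -0.0883 to 0.0827.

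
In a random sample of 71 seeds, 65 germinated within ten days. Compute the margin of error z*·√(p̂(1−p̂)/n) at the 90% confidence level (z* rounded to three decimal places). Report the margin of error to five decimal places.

p̂ = 65/71 = 0.91549.
SE(p̂) = √(0.91549·0.08451/71) = 0.033010.
The 90% critical value is z* = 1.645.
Margin of error = z*·SE = 1.645 × 0.033010 = 0.05430.

ME = 0.05430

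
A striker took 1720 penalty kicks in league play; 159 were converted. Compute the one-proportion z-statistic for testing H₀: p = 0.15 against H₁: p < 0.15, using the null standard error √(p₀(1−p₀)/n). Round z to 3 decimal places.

z = -6.685

With x = 159 successes in n = 1720, p̂ = 0.09244.
Null standard error: √(0.15·0.85/1720) = √0.000074128 = 0.008610.
Test statistic: z = -0.05756/0.008610 = -6.685.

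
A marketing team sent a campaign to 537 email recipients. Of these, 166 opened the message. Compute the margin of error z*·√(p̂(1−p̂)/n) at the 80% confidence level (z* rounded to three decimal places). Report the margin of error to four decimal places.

The sample proportion is 166/537 = 0.30912.
SE(p̂) = √(0.30912·0.69088/537) = 0.019942.
z* = 1.282 at the 80% level.
Margin of error = z*·SE = 1.282 × 0.019942 = 0.0256.

ME = 0.0256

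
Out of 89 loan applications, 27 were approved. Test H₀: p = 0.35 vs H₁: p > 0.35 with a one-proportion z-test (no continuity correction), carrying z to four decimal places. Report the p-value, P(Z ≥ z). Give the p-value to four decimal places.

The sample proportion is 27/89 = 0.30337.
Under H₀, SE = √(p₀(1−p₀)/n) = √(0.35·0.65/89) = √0.002556180 = 0.050559.
Test statistic (full precision, shown to 4 dp): z = (27/89 − 0.35)/SE₀ ≈ -0.9223.
From the standard normal, P(Z ≥ z) = 0.8218.

p-value = 0.8218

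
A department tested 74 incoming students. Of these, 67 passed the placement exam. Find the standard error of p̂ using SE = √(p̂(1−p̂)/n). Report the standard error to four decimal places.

p̂ = 67/74 = 0.90541.
p̂(1−p̂) = 0.085643.
SE = √(0.085643/74) = √0.001157338 = 0.0340.

SE = 0.0340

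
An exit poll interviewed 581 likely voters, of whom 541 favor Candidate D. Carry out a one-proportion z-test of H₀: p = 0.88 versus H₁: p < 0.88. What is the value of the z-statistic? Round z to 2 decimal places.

With x = 541 successes in n = 581, p̂ = 0.93115.
Under H₀, SE = √(p₀(1−p₀)/n) = √(0.88·0.12/581) = √0.000181756 = 0.013482.
Test statistic: z = 0.05115/0.013482 = 3.79.

z = 3.79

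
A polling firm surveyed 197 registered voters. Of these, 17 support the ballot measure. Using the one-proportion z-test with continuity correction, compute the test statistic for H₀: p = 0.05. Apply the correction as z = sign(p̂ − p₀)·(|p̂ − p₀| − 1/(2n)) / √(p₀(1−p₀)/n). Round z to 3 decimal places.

z = 2.174

With x = 17 successes in n = 197, p̂ = 0.08629. p̂ − p₀ = 0.036294.
1/(2n) = 0.002538.
Corrected numerator: |0.036294| − 0.002538 = 0.033756.
Null standard error: √(0.05·0.95/197) = √0.000241117 = 0.015528.
z = +0.033756/0.015528 = 2.174.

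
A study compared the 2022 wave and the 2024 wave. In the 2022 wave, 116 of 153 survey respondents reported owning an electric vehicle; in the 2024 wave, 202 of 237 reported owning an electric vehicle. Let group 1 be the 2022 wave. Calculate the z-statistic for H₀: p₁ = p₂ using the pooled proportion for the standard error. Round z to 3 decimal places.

Sample proportions: p̂₁ = 116/153 = 0.75817 and p̂₂ = 202/237 = 0.85232.
Pooling: p̂ = 318/390 = 0.81538.
SE = √[p̂(1−p̂)(1/n₁+1/n₂)] = √[0.81538·0.18462·(1/153+1/237)] ≈ 0.040237.
z = (p̂₁ − p̂₂)/SE = (0.75817 − 0.85232)/0.040237 = -0.09415/0.040237 = -2.340.

z = -2.340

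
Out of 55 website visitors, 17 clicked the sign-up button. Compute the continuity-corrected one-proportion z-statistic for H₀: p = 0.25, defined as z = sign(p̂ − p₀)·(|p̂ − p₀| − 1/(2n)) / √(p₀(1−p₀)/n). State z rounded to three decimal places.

Sample proportion p̂ = 17/55 = 0.30909. p̂ − p₀ = 0.059091.
1/(2n) = 0.009091.
Corrected numerator: |0.059091| − 0.009091 = 0.050000.
Null standard error: √(0.25·0.75/55) = √0.003409091 = 0.058387.
z = (+)0.050000/0.058387 = 0.856.

z = 0.856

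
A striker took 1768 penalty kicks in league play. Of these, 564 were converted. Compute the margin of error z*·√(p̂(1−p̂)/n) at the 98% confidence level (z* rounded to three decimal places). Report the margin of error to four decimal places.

ME = 0.0258

With x = 564 successes in n = 1768, p̂ = 0.31900.
SE = √(p̂(1−p̂)/n) = √(0.217241/1768) = 0.011085.
For 98% confidence, z* = 2.326.
So ME = 0.0258.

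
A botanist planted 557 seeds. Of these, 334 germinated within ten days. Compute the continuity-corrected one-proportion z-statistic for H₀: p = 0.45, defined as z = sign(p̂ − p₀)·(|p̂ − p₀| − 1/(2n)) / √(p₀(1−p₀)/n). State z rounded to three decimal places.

z = 7.056

The sample proportion is 334/557 = 0.59964. p̂ − p₀ = 0.149641.
Continuity correction 1/(2n) = 1/1114 = 0.000898.
Corrected numerator: |0.149641| − 0.000898 = 0.148743.
SE₀ = √(0.45·0.55/557) = 0.021079.
z = (+)0.148743/0.021079 = 7.056.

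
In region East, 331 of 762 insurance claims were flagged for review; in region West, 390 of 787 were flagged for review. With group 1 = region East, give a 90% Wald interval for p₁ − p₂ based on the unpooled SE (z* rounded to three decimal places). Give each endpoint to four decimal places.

p̂₁ = 0.43438, p̂₂ = 0.49555, so the observed difference is -0.06117.
Unpooled SE = √(p̂₁(1−p̂₁)/n₁ + p̂₂(1−p̂₂)/n₂) = √(0.000322434 + 0.000317637) = 0.025300.
z* = 1.645 at the 90% level. Margin of error = 0.04162.
Interval: -0.06117 ± 0.04162 → (-0.1028, -0.0196).

(-0.1028, -0.0196)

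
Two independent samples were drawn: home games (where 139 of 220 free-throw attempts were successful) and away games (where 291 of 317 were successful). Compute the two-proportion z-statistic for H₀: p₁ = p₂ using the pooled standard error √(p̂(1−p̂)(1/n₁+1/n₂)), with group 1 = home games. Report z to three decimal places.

z = -8.164

Sample proportions: p̂₁ = 139/220 = 0.63182 and p̂₂ = 291/317 = 0.91798.
Pooling: p̂ = 430/537 = 0.80074.
Pooled SE = √[0.1595525·0.00770003] ≈ 0.035051.
z = (p̂₁ − p̂₂)/SE = (0.63182 − 0.91798)/0.035051 = -0.28616/0.035051 = -8.164.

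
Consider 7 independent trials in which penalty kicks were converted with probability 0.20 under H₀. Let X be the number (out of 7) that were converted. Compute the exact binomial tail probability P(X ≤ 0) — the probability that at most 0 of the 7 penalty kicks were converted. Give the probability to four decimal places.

P = 0.2097

X is binomial with n = 7 and p = 0.20.
P(X ≤ 0) = C(7,0)·0.20^0·0.80^7.
= 0.209715 = 0.2097.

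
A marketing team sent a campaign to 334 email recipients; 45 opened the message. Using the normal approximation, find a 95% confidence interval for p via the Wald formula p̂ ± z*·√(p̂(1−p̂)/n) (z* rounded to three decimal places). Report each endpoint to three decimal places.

Sample proportion p̂ = 45/334 = 0.13473.
SE(p̂) = √(0.13473·0.86527/334) = 0.018683.
The 95% critical value is z* = 1.960.
Margin = 1.960·0.018683 = 0.03662.
CI: 0.13473 ± 0.03662 = (0.098, 0.171).

(0.098, 0.171)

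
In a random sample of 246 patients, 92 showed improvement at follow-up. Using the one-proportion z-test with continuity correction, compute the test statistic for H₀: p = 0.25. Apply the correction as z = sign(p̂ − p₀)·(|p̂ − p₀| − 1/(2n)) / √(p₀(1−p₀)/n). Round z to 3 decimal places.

z = 4.417

With x = 92 successes in n = 246, p̂ = 0.37398. p̂ − p₀ = 0.123984.
Continuity correction 1/(2n) = 1/492 = 0.002033.
Corrected numerator: |0.123984| − 0.002033 = 0.121951.
Null standard error: √(0.25·0.75/246) = √0.000762195 = 0.027608.
z = (+)0.121951/0.027608 = 4.417.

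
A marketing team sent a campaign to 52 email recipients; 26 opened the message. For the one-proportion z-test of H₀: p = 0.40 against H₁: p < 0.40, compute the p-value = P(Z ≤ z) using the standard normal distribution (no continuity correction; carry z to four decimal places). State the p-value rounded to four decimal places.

p-value = 0.9295

Sample proportion p̂ = 26/52 = 0.50000.
Null standard error: √(0.40·0.60/52) = √0.004615385 = 0.067937.
z = (p̂ − p₀)/SE = (26/52 − 0.40)/0.067937 ≈ 1.4720.
From the standard normal, P(Z ≤ z) = 0.9295.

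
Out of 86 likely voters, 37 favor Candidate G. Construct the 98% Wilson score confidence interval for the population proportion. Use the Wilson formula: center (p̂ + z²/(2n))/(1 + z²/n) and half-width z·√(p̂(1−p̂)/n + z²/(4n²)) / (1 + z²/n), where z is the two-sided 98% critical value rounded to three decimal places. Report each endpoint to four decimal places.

(0.3138, 0.5549)

p̂ = 37/86 = 0.43023; z = 2.326, so z² = 5.410276.
1 + z²/n = 1.062910.
Adjusted center: (0.43023 + z²/(2n))/1.062910 = 0.43436.
Radicand: p̂(1−p̂)/n + z²/(4n²) = 0.002850378 + 0.000182878 = 0.003033256.
Half-width = 2.326·√0.003033256/1.062910 = 0.12052.
CI: 0.43436 ± 0.12052 = (0.3138, 0.5549).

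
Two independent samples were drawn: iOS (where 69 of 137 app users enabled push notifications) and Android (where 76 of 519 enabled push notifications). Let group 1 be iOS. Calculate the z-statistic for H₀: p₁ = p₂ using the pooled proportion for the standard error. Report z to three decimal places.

Sample proportions: p̂₁ = 69/137 = 0.50365 and p̂₂ = 76/519 = 0.14644.
Pooling: p̂ = 145/656 = 0.22104.
Pooled SE = √[0.1721794·0.00922605] ≈ 0.039856.
z = 0.35721/0.039856 = 8.963.

z = 8.963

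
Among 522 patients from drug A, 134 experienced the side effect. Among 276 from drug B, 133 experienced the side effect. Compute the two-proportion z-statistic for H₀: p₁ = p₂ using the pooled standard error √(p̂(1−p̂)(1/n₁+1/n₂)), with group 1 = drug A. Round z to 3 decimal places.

z = -6.412

p̂₁ = 134/522 = 0.25670, p̂₂ = 133/276 = 0.48188.
Pooling: p̂ = 267/798 = 0.33459.
Pooled SE = √[0.2226384·0.00553890] ≈ 0.035117.
z = -0.22518/0.035117 = -6.412.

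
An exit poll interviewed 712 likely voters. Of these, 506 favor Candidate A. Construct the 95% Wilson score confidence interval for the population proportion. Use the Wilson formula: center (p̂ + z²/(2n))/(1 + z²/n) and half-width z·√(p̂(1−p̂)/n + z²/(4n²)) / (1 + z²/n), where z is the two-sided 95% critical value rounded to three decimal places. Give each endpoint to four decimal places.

(0.6763, 0.7428)

Here p̂ = 506/712 = 0.71067 and z = 1.960 (z² = 3.841600).
1 + z²/n = 1.005396.
Adjusted center: (0.71067 + z²/(2n))/1.005396 = 0.70954.
Radicand: p̂(1−p̂)/n + z²/(4n²) = 0.000288787 + 0.000001894 = 0.000290681.
Half-width = z·√(radicand)/denom = 1.960·0.017049/1.005396 = 0.03324.
So the interval runs from 0.6763 to 0.7428.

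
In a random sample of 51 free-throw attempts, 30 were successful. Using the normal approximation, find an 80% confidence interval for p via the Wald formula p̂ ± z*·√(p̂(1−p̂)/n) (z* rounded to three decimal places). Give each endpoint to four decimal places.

The sample proportion is 30/51 = 0.58824.
SE = √(p̂(1−p̂)/n) = √(0.242215/51) = 0.068915.
The 80% critical value is z* = 1.282.
Margin of error: 1.282 × 0.068915 = 0.08835.
Interval: 0.58824 ± 0.08835 → (0.4999, 0.6766).

(0.4999, 0.6766)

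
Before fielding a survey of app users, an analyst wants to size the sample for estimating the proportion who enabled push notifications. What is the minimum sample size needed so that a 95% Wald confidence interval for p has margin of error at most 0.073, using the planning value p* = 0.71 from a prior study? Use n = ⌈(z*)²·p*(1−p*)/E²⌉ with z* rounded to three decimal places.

n = 149

The 95% critical value is z* = 1.960.
p*(1−p*) = 0.2059.
(z*)²·p*(1−p*)/E² = 3.841600·0.2059/0.005329 = 148.430.
Rounding up, n = 149.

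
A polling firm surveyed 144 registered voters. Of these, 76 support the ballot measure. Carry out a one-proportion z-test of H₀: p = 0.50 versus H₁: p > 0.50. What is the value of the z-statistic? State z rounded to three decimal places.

z = 0.667

p̂ = 76/144 = 0.52778.
Null standard error: √(0.50·0.50/144) = √0.001736111 = 0.041667.
z = (p̂ − p₀)/SE = (0.52778 − 0.50)/0.041667 = 0.667.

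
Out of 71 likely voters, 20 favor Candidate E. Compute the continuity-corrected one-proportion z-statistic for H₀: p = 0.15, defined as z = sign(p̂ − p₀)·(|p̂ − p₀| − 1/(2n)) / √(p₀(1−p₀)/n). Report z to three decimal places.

Sample proportion p̂ = 20/71 = 0.28169. p̂ − p₀ = 0.131690.
Continuity correction 1/(2n) = 1/142 = 0.007042.
Corrected numerator: |0.131690| − 0.007042 = 0.124648.
Under H₀, SE = √(p₀(1−p₀)/n) = √(0.15·0.85/71) = √0.001795775 = 0.042377.
z = +0.124648/0.042377 = 2.941.

z = 2.941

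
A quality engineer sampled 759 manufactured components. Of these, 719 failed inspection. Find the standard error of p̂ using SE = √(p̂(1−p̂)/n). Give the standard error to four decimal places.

SE = 0.0081

With x = 719 successes in n = 759, p̂ = 0.94730.
p̂(1−p̂) = 0.049923.
SE = √(0.049923/759) = √0.000065775 = 0.0081.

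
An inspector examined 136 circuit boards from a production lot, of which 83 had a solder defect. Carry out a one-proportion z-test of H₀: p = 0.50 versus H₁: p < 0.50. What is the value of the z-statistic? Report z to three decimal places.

z = 2.572

The sample proportion is 83/136 = 0.61029.
SE₀ = √(0.50·0.50/136) = 0.042875.
z = (p̂ − p₀)/SE = (0.61029 − 0.50)/0.042875 = 2.572.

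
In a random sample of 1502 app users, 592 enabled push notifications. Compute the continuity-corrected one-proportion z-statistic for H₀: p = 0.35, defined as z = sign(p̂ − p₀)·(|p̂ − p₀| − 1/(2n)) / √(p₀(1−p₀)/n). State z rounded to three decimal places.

The sample proportion is 592/1502 = 0.39414. p̂ − p₀ = 0.044141.
Continuity correction 1/(2n) = 1/3004 = 0.000333.
Corrected numerator: |0.044141| − 0.000333 = 0.043808.
Null standard error: √(0.35·0.65/1502) = √0.000151465 = 0.012307.
z = (+)0.043808/0.012307 = 3.560.

z = 3.560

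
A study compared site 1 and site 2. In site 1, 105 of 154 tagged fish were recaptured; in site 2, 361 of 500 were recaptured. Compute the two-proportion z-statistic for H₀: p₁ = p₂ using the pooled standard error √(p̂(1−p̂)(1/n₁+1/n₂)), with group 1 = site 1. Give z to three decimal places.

z = -0.963

Sample proportions: p̂₁ = 105/154 = 0.68182 and p̂₂ = 361/500 = 0.72200.
Pooling: p̂ = 466/654 = 0.71254.
SE = √[p̂(1−p̂)(1/n₁+1/n₂)] = √[0.71254·0.28746·(1/154+1/500)] ≈ 0.041710.
z = (p̂₁ − p̂₂)/SE = (0.68182 − 0.72200)/0.041710 = -0.04018/0.041710 = -0.963.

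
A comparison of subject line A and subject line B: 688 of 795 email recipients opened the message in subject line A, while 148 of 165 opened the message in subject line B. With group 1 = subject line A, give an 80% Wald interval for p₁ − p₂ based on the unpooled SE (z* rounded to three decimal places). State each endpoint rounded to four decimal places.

p̂₁ = 688/795 = 0.86541, p̂₂ = 148/165 = 0.89697; p̂₁ − p̂₂ = -0.03156.
Unpooled SE = √(p̂₁(1−p̂₁)/n₁ + p̂₂(1−p̂₂)/n₂) = √(0.000146511 + 0.000560091) = 0.026582.
The 80% critical value is z* = 1.282. Margin of error = 0.03408.
CI: -0.03156 ± 0.03408 = (-0.0656, 0.0025).

(-0.0656, 0.0025)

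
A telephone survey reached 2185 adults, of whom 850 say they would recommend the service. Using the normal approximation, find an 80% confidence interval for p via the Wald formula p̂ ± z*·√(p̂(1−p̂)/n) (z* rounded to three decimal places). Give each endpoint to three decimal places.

The sample proportion is 850/2185 = 0.38902.
Standard error of p̂: √(0.237683/2185) = √0.000108779 = 0.010430.
The 80% critical value is z* = 1.282.
Margin of error: 1.282 × 0.010430 = 0.01337.
So the interval runs from 0.376 to 0.402.

(0.376, 0.402)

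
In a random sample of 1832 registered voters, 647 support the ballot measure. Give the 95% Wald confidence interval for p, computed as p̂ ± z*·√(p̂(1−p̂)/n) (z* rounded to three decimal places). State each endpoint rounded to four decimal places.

Sample proportion p̂ = 647/1832 = 0.35317.
Standard error of p̂: √(0.228440/1832) = √0.000124694 = 0.011167.
For 95% confidence, z* = 1.960.
Margin of error: 1.960 × 0.011167 = 0.02189.
Interval: 0.35317 ± 0.02189 → (0.3313, 0.3751).

(0.3313, 0.3751)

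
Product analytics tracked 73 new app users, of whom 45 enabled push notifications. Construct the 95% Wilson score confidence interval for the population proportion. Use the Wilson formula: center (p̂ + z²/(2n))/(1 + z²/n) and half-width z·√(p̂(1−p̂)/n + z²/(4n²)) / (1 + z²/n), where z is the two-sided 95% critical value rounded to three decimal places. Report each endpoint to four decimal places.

(0.5017, 0.7195)

p̂ = 45/73 = 0.61644; z = 1.960, so z² = 3.841600.
1 + z²/n = 1.052625.
Adjusted center: (0.61644 + z²/(2n))/1.052625 = 0.61062.
Radicand: p̂(1−p̂)/n + z²/(4n²) = 0.003238933 + 0.000180221 = 0.003419154.
Half-width = z·√(radicand)/denom = 1.960·0.058474/1.052625 = 0.10888.
CI: 0.61062 ± 0.10888 = (0.5017, 0.7195).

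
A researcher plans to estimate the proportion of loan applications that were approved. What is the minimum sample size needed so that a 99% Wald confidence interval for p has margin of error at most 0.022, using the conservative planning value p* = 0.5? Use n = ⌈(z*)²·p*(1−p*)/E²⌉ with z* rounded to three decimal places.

n = 3428

For 99% confidence, z* = 2.576.
p*(1−p*) = 0.50·0.50 = 0.2500.
Required n before rounding: 6.635776 × 0.2500 / 0.022² = 3427.570.
⌈3427.570⌉ = 3428.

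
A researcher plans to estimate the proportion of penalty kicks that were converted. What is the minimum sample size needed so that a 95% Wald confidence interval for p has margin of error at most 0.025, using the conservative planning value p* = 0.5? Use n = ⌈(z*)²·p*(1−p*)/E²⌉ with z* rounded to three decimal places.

For 95% confidence, z* = 1.960.
p*(1−p*) = 0.2500.
(z*)²·p*(1−p*)/E² = 3.841600·0.2500/0.000625 = 1536.640.
Rounding up, n = 1537.

n = 1537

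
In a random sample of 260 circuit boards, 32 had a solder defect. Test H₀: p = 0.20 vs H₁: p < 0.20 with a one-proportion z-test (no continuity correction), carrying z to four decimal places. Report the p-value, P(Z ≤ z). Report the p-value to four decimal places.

With x = 32 successes in n = 260, p̂ = 0.12308.
Under H₀, SE = √(p₀(1−p₀)/n) = √(0.20·0.80/260) = √0.000615385 = 0.024807.
Test statistic (full precision, shown to 4 dp): z = (32/260 − 0.20)/SE₀ ≈ -3.1009.
p-value = P(Z ≤ z) with z = -3.1009 → 0.0010.

p-value = 0.0010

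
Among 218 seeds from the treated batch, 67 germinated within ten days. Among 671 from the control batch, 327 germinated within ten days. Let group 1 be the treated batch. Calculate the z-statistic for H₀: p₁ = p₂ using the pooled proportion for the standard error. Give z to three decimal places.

z = -4.648

p̂₁ = 67/218 = 0.30734, p̂₂ = 327/671 = 0.48733.
Pooling: p̂ = 394/889 = 0.44319.
SE = √[p̂(1−p̂)(1/n₁+1/n₂)] = √[0.44319·0.55681·(1/218+1/671)] ≈ 0.038727.
z = (p̂₁ − p̂₂)/SE = (0.30734 − 0.48733)/0.038727 = -0.17999/0.038727 = -4.648.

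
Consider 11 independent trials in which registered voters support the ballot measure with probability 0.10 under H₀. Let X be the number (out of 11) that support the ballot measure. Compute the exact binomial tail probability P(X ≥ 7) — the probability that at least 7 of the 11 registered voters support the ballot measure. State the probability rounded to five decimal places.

P = 0.00002

X ~ Binomial(n=11, p=0.10).
P(X ≥ 7) = Σ_{j=7}^{11} C(11,j)·0.10^j·0.90^{11−j}.
= 0.000022 + 0.000001 + 0.000000 + 0.000000 + 0.000000 = 0.00002.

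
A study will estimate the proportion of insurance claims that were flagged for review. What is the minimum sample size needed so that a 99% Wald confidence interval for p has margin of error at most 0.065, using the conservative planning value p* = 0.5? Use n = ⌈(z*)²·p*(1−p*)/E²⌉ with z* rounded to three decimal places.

n = 393

The 99% critical value is z* = 2.576.
p*(1−p*) = 0.2500.
Required n before rounding: 6.635776 × 0.2500 / 0.065² = 392.649.
⌈392.649⌉ = 393.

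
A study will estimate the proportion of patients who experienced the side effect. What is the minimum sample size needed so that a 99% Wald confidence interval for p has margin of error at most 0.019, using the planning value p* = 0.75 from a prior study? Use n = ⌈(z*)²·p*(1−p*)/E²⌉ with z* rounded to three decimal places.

n = 3447

The 99% critical value is z* = 2.576.
p*(1−p*) = 0.75·0.25 = 0.1875.
Required n before rounding: 6.635776 × 0.1875 / 0.019² = 3446.560.
Rounding up, n = 3447.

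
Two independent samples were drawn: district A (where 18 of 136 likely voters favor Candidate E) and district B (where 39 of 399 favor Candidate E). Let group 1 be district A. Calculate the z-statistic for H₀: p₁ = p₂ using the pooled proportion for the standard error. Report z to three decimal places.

p̂₁ = 18/136 = 0.13235, p̂₂ = 39/399 = 0.09774.
Pooled p̂ = (18+39)/(136+399) = 57/535 = 0.10654.
Pooled SE = √[0.0951908·0.00985921] ≈ 0.030635.
z = 0.03461/0.030635 = 1.130.

z = 1.130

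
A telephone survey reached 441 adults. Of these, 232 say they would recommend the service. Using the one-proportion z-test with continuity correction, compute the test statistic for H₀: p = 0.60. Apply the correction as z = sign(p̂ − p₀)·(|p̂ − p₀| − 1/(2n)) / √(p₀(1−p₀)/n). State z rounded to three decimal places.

With x = 232 successes in n = 441, p̂ = 0.52608. p̂ − p₀ = -0.073923.
Continuity correction 1/(2n) = 1/882 = 0.001134.
Corrected numerator: |-0.073923| − 0.001134 = 0.072789.
SE₀ = √(0.60·0.40/441) = 0.023328.
z = (−)0.072789/0.023328 = -3.120.

z = -3.120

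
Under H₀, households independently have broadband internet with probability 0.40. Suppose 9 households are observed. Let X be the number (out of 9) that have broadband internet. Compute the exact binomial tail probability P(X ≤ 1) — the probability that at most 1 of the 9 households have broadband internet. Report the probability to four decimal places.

P = 0.0705

X ~ Binomial(n=9, p=0.40).
P(X ≤ 1) = C(9,0)·0.40^0·0.60^9 + C(9,1)·0.40^1·0.60^8.
= 0.010078 + 0.060466 = 0.0705.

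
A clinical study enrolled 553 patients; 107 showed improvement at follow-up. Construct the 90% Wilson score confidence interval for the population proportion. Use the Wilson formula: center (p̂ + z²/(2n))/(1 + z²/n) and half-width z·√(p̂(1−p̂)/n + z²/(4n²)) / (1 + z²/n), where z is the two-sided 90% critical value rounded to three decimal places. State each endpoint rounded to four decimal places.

(0.1674, 0.2226)

Here p̂ = 107/553 = 0.19349 and z = 1.645 (z² = 2.706025).
Denominator 1 + z²/n = 1 + 2.706025/553 = 1.004893.
Center = (0.19349 + 0.002447)/1.004893 = 0.19498.
Radicand: p̂(1−p̂)/n + z²/(4n²) = 0.000282191 + 0.000002212 = 0.000284403.
Half-width = z·√(radicand)/denom = 1.645·0.016864/1.004893 = 0.02761.
Interval: 0.19498 ± 0.02761 → (0.1674, 0.2226).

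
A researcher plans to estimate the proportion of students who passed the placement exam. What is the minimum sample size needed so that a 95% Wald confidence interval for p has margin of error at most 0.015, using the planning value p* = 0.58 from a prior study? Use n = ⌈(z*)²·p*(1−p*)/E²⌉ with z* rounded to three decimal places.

The 95% critical value is z* = 1.960.
p*(1−p*) = 0.58·0.42 = 0.2436.
Required n before rounding: 3.841600 × 0.2436 / 0.015² = 4159.172.
Rounding up, n = 4160.

n = 4160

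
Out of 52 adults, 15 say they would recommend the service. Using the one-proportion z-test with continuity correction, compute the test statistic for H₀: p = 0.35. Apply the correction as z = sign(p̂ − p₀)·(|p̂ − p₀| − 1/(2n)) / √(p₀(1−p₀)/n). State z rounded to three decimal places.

Sample proportion p̂ = 15/52 = 0.28846. p̂ − p₀ = -0.061538.
Continuity correction 1/(2n) = 1/104 = 0.009615.
Corrected numerator: |-0.061538| − 0.009615 = 0.051923.
Under H₀, SE = √(p₀(1−p₀)/n) = √(0.35·0.65/52) = √0.004375000 = 0.066144.
z = (−)0.051923/0.066144 = -0.785.

z = -0.785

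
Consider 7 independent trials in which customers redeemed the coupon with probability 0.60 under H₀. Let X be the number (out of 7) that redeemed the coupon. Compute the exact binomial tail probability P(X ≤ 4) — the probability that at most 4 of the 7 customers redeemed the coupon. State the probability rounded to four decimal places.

P = 0.5801

X ~ Binomial(n=7, p=0.60).
P(X ≤ 4) = Σ_{j=0}^{4} C(7,j)·0.60^j·0.40^{7−j}.
= 0.001638 + 0.017203 + 0.077414 + 0.193536 + 0.290304 = 0.5801.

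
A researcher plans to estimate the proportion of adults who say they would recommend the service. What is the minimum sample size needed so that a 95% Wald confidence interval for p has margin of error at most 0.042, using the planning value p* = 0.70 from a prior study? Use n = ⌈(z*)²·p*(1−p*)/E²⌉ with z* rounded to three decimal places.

n = 458

z* = 1.960 at the 95% level.
p*(1−p*) = 0.2100.
Required n before rounding: 3.841600 × 0.2100 / 0.042² = 457.333.
Rounding up, n = 458.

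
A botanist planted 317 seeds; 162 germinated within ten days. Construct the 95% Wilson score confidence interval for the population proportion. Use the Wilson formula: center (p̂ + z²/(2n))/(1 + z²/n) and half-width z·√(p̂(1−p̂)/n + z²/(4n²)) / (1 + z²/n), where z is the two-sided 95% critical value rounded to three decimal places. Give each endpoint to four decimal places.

(0.4562, 0.5656)

Here p̂ = 162/317 = 0.51104 and z = 1.960 (z² = 3.841600).
Denominator 1 + z²/n = 1 + 3.841600/317 = 1.012119.
Center = (0.51104 + 0.006059)/1.012119 = 0.51091.
Radicand: p̂(1−p̂)/n + z²/(4n²) = 0.000788259 + 0.000009557 = 0.000797816.
Half-width = 1.960·√0.000797816/1.012119 = 0.05470.
CI: 0.51091 ± 0.05470 = (0.4562, 0.5656).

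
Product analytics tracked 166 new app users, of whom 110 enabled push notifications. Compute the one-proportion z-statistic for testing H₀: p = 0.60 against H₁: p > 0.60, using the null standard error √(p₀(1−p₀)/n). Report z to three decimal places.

z = 1.648

p̂ = 110/166 = 0.66265.
SE₀ = √(0.60·0.40/166) = 0.038023.
z = (0.66265 − 0.60)/0.038023 = 0.06265/0.038023 = 1.648.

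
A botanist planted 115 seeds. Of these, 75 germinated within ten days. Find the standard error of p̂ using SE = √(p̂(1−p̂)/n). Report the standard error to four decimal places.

Sample proportion p̂ = 75/115 = 0.65217.
p̂(1−p̂) = 0.226844.
SE = √(0.226844/115) = 0.0444.

SE = 0.0444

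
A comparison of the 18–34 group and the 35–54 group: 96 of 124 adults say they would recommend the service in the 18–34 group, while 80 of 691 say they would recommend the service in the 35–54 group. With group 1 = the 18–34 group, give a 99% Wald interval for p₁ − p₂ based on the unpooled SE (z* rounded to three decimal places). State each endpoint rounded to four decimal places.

(0.5567, 0.7601)

p̂₁ = 0.77419, p̂₂ = 0.11577, so the observed difference is 0.65842.
Unpooled SE = √(p̂₁(1−p̂₁)/n₁ + p̂₂(1−p̂₂)/n₂) = √(0.001409822 + 0.000148148) = 0.039471.
The 99% critical value is z* = 2.576. Margin of error = 0.10168.
Interval: 0.65842 ± 0.10168 → (0.5567, 0.7601).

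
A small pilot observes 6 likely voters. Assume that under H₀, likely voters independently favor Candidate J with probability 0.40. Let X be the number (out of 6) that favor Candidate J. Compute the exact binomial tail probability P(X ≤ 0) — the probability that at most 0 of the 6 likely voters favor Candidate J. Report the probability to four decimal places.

P = 0.0467

X ~ Binomial(n=6, p=0.40).
P(X ≤ 0) = C(6,0)·0.40^0·0.60^6.
= 0.046656 = 0.0467.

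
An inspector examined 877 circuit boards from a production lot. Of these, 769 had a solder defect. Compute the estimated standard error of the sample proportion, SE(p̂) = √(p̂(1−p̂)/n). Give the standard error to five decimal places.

With x = 769 successes in n = 877, p̂ = 0.87685.
p̂(1−p̂) = 0.87685·0.12315 = 0.107984.
SE = √(0.107984/877) = √0.000123129 = 0.01110.

SE = 0.01110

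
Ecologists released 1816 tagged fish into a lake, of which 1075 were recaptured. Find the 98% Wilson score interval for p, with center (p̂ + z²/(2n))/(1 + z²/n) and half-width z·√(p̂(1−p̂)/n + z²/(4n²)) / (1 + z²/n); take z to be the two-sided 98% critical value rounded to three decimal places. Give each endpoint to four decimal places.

(0.5649, 0.6185)

p̂ = 1075/1816 = 0.59196; z = 2.326, so z² = 5.410276.
1 + z²/n = 1.002979.
Center = (0.59196 + 0.001490)/1.002979 = 0.59169.
Radicand: p̂(1−p̂)/n + z²/(4n²) = 0.000133008 + 0.000000410 = 0.000133418.
Half-width = z·√(radicand)/denom = 2.326·0.011551/1.002979 = 0.02679.
CI: 0.59169 ± 0.02679 = (0.5649, 0.6185).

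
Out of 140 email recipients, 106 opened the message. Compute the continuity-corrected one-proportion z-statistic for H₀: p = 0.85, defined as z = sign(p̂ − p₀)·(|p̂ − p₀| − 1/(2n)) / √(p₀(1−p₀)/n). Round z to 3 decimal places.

With x = 106 successes in n = 140, p̂ = 0.75714. p̂ − p₀ = -0.092857.
Continuity correction 1/(2n) = 1/280 = 0.003571.
Corrected numerator: |-0.092857| − 0.003571 = 0.089286.
SE₀ = √(0.85·0.15/140) = 0.030178.
z = (−)0.089286/0.030178 = -2.959.

z = -2.959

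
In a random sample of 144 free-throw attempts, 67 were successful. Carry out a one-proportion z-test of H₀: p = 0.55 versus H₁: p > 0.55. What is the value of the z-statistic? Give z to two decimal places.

z = -2.04

With x = 67 successes in n = 144, p̂ = 0.46528.
SE₀ = √(0.55·0.45/144) = 0.041458.
z = (0.46528 − 0.55)/0.041458 = -0.08472/0.041458 = -2.04.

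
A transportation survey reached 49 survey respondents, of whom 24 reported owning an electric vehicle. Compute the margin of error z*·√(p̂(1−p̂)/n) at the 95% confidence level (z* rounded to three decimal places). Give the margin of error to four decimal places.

ME = 0.1400

Sample proportion p̂ = 24/49 = 0.48980.
SE(p̂) = √(0.48980·0.51020/49) = 0.071414.
For 95% confidence, z* = 1.960.
So ME = 0.1400.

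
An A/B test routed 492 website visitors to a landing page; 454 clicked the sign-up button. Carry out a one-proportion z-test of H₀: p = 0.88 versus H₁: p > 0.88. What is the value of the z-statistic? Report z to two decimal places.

p̂ = 454/492 = 0.92276.
SE₀ = √(0.88·0.12/492) = 0.014650.
Test statistic: z = 0.04276/0.014650 = 2.92.

z = 2.92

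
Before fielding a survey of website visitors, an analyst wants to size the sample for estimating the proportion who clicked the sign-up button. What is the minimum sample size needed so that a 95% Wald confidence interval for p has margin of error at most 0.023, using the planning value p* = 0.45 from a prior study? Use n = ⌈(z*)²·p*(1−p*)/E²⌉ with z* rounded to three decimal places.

z* = 1.960 at the 95% level.
p*(1−p*) = 0.45·0.55 = 0.2475.
(z*)²·p*(1−p*)/E² = 3.841600·0.2475/0.000529 = 1797.346.
⌈1797.346⌉ = 1798.

n = 1798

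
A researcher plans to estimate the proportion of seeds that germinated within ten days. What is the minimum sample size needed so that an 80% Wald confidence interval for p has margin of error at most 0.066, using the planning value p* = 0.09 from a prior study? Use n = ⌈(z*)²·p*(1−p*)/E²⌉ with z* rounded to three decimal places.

The 80% critical value is z* = 1.282.
p*(1−p*) = 0.09·0.91 = 0.0819.
Required n before rounding: 1.643524 × 0.0819 / 0.066² = 30.901.
Rounding up, n = 31.

n = 31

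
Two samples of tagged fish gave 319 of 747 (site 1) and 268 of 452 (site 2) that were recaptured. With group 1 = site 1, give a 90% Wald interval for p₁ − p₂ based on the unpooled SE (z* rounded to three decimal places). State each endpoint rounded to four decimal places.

(-0.2142, -0.1176)

p̂₁ = 319/747 = 0.42704, p̂₂ = 268/452 = 0.59292; p̂₁ − p̂₂ = -0.16588.
Unpooled SE = √(p̂₁(1−p̂₁)/n₁ + p̂₂(1−p̂₂)/n₂) = √(0.000327546 + 0.000533995) = 0.029352.
The 90% critical value is z* = 1.645. Margin of error = 0.04828.
So the interval runs from -0.2142 to -0.1176.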